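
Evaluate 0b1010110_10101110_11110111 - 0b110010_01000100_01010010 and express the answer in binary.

Subtract column by column in base 2:
  1-0 → 1
  1-1 → 0
  1-0 → 1
  0-0 → 0
  1-1 → 0
  1-0 → 1
  1-1 → 0
  1-0 → 1
  0-0 → 0
  1-0 → 1
  1-1 → 0
  1-0 → 1
  0-0 → 0
  1-0 → 1
  0-1 → 1 (borrow)
  1-0-1 → 0
  0-0 → 0
  1-1 → 0
  1-0 → 1
  0-0 → 0
  1-1 → 0
  0-1 → 1 (borrow)
  1-0-1 → 0

0b1001000110101010100101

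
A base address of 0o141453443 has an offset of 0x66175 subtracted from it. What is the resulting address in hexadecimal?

0o141453443 = 0x1865723 in hexadecimal.
Subtract column by column in base 16:
  3-5 → E (borrow)
  2-7-1 → A (borrow)
  7-1-1 → 5
  5-6 → F (borrow)
  6-6-1 → F (borrow)
  8-0-1 → 7
  1-0 → 1

0x17FF5AE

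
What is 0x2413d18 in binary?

0b10010000010011110100011000

Expand each hex digit to 4 bits: 2=0010 4=0100 1=0001 3=0011 d=1101 1=0001 8=1000.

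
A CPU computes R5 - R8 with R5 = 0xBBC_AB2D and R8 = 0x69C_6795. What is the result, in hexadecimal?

Subtract column by column in base 16:
  D-5 → 8
  2-9 → 9 (borrow)
  B-7-1 → 3
  A-6 → 4
  C-C → 0
  B-9 → 2
  B-6 → 5

0x5204398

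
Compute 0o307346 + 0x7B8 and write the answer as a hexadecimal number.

0x1969E

0o307346 = 0x18EE6 in hexadecimal.
Add column by column in base 16, right to left:
  6+8 = E
  E+B = 9 carry 1
  E+7+1 = 6 carry 1
  8+0+1 = 9
  1+0 = 1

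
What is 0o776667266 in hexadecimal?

0x7fb6eb6

Each octal digit is 3 bits: 7=111 7=111 6=110 6=110 6=110 7=111 2=010 6=110 6=110.
Group the bits into nibbles: 0111 1111 1011 0110 1110 1011 0110 → 7fb6eb6.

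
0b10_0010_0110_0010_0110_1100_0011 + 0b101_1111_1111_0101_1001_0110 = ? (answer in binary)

0b10100001100001110001011001

Add column by column in base 2, right to left:
  1+0 = 1
  1+1 = 0 carry 1
  0+1+1 = 0 carry 1
  0+0+1 = 1
  0+1 = 1
  0+0 = 0
  1+0 = 1
  1+1 = 0 carry 1
  0+1+1 = 0 carry 1
  1+0+1 = 0 carry 1
  1+1+1 = 1 carry 1
  0+0+1 = 1
  0+1 = 1
  1+1 = 0 carry 1
  0+1+1 = 0 carry 1
  0+1+1 = 0 carry 1
  0+1+1 = 0 carry 1
  1+1+1 = 1 carry 1
  1+1+1 = 1 carry 1
  0+1+1 = 0 carry 1
  0+1+1 = 0 carry 1
  1+0+1 = 0 carry 1
  0+1+1 = 0 carry 1
  0+0+1 = 1
  0+0 = 0
  1+0 = 1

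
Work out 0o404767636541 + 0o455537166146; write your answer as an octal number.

Add column by column in base 8, right to left:
  1+6 = 7
  4+4 = 0 carry 1
  5+1+1 = 7
  6+6 = 4 carry 1
  3+6+1 = 2 carry 1
  6+1+1 = 0 carry 1
  7+7+1 = 7 carry 1
  6+3+1 = 2 carry 1
  7+5+1 = 5 carry 1
  4+5+1 = 2 carry 1
  0+5+1 = 6
  4+4 = 0 carry 1
  final carry 1

0o1062527024707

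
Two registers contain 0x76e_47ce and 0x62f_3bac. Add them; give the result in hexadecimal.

Add column by column in base 16, right to left:
  e+c = a carry 1
  c+a+1 = 7 carry 1
  7+b+1 = 3 carry 1
  4+3+1 = 8
  e+f = d carry 1
  6+2+1 = 9
  7+6 = d

0xd9d837a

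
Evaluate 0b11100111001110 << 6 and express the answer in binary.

0b11100111001110000000

Left shift by 6: append 6 zero bits.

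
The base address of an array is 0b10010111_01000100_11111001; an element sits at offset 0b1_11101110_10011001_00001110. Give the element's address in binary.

0b10100001011101111000000111

Add column by column in base 2, right to left:
  1+0 = 1
  0+1 = 1
  0+1 = 1
  1+1 = 0 carry 1
  1+0+1 = 0 carry 1
  1+0+1 = 0 carry 1
  1+0+1 = 0 carry 1
  1+0+1 = 0 carry 1
  0+1+1 = 0 carry 1
  0+0+1 = 1
  1+0 = 1
  0+1 = 1
  0+1 = 1
  0+0 = 0
  1+0 = 1
  0+1 = 1
  1+0 = 1
  1+1 = 0 carry 1
  1+1+1 = 1 carry 1
  0+1+1 = 0 carry 1
  1+0+1 = 0 carry 1
  0+1+1 = 0 carry 1
  0+1+1 = 0 carry 1
  1+1+1 = 1 carry 1
  0+1+1 = 0 carry 1
  final carry 1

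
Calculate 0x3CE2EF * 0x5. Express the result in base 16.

0x1306EAB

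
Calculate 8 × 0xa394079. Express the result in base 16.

Multiply each base-16 digit by 8, carrying:
  9×8 = 72 → write 8 carry 4
  7×8+4 = 60 → write c carry 3
  0×8+3 = 3 → write 3
  4×8 = 32 → write 0 carry 2
  9×8+2 = 74 → write a carry 4
  3×8+4 = 28 → write c carry 1
  a×8+1 = 81 → write 1 carry 5
  remaining carry: 5

0x51ca03c8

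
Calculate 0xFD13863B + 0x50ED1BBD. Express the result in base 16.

Add column by column in base 16, right to left:
  B+D = 8 carry 1
  3+B+1 = F
  6+B = 1 carry 1
  8+1+1 = A
  3+D = 0 carry 1
  1+E+1 = 0 carry 1
  D+0+1 = E
  F+5 = 4 carry 1
  final carry 1

0x14E00A1F8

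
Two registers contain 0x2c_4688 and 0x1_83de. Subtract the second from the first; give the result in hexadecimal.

0x2ac2aa

Subtract column by column in base 16:
  8-e → a (borrow)
  8-d-1 → a (borrow)
  6-3-1 → 2
  4-8 → c (borrow)
  c-1-1 → a
  2-0 → 2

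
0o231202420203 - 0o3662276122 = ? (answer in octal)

0o225320122061

Subtract column by column in base 8:
  3-2 → 1
  0-2 → 6 (borrow)
  2-1-1 → 0
  0-6 → 2 (borrow)
  2-7-1 → 2 (borrow)
  4-2-1 → 1
  2-2 → 0
  0-6 → 2 (borrow)
  2-6-1 → 3 (borrow)
  1-3-1 → 5 (borrow)
  3-0-1 → 2
  2-0 → 2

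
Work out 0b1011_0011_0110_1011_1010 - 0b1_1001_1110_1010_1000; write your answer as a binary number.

0b10011001100000010010

Subtract column by column in base 2:
  0-0 → 0
  1-0 → 1
  0-0 → 0
  1-1 → 0
  1-0 → 1
  1-1 → 0
  0-0 → 0
  1-1 → 0
  0-0 → 0
  1-1 → 0
  1-1 → 0
  0-1 → 1 (borrow)
  1-1-1 → 1 (borrow)
  1-0-1 → 0
  0-0 → 0
  0-1 → 1 (borrow)
  1-1-1 → 1 (borrow)
  1-0-1 → 0
  0-0 → 0
  1-0 → 1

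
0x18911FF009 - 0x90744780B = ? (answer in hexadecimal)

Subtract column by column in base 16:
  9-B → E (borrow)
  0-0-1 → F (borrow)
  0-8-1 → 7 (borrow)
  F-7-1 → 7
  F-4 → B
  1-4 → D (borrow)
  1-7-1 → 9 (borrow)
  9-0-1 → 8
  8-9 → F (borrow)
  1-0-1 → 0

0xF89DB77FE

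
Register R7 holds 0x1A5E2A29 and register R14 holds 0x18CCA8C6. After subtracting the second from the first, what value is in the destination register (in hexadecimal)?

0x1918163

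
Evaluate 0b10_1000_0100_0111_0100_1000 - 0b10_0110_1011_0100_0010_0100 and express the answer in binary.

0b11001001100100100

Subtract column by column in base 2:
  0-0 → 0
  0-0 → 0
  0-1 → 1 (borrow)
  1-0-1 → 0
  0-0 → 0
  0-1 → 1 (borrow)
  1-0-1 → 0
  0-0 → 0
  1-0 → 1
  1-0 → 1
  1-1 → 0
  0-0 → 0
  0-1 → 1 (borrow)
  0-1-1 → 0 (borrow)
  1-0-1 → 0
  0-1 → 1 (borrow)
  0-0-1 → 1 (borrow)
  0-1-1 → 0 (borrow)
  0-1-1 → 0 (borrow)
  1-0-1 → 0
  0-0 → 0
  1-1 → 0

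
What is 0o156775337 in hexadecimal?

Each octal digit is 3 bits: 1=001 5=101 6=110 7=111 7=111 5=101 3=011 3=011 7=111.
Group the bits into nibbles: 0001 1011 1011 1111 1010 1101 1111 → 1BBFADF.

0x1BBFADF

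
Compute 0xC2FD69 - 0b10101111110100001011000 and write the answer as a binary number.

0xC2FD69 = 0b110000101111110101101001 in binary.
Subtract column by column in base 2:
  1-0 → 1
  0-0 → 0
  0-0 → 0
  1-1 → 0
  0-1 → 1 (borrow)
  1-0-1 → 0
  1-1 → 0
  0-0 → 0
  1-0 → 1
  0-0 → 0
  1-0 → 1
  1-1 → 0
  1-0 → 1
  1-1 → 0
  1-1 → 0
  1-1 → 0
  0-1 → 1 (borrow)
  1-1-1 → 1 (borrow)
  0-1-1 → 0 (borrow)
  0-0-1 → 1 (borrow)
  0-1-1 → 0 (borrow)
  0-0-1 → 1 (borrow)
  1-1-1 → 1 (borrow)
  1-0-1 → 0

0b11010110001010100010001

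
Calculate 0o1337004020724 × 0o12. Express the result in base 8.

0o16266050251110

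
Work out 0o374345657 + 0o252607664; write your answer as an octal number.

0o647155543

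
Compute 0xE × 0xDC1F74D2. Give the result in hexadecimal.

0xC09B8637C

Multiply each base-16 digit by 14, carrying:
  2×14 = 28 → write C carry 1
  D×14+1 = 183 → write 7 carry 11
  4×14+11 = 67 → write 3 carry 4
  7×14+4 = 102 → write 6 carry 6
  F×14+6 = 216 → write 8 carry 13
  1×14+13 = 27 → write B carry 1
  C×14+1 = 169 → write 9 carry 10
  D×14+10 = 192 → write 0 carry 12
  remaining carry: C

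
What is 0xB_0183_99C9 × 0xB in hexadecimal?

0x7910A79BA3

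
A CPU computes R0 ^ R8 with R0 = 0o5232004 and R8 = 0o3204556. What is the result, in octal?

0o6036552

XOR each oct digit independently (no carries):
  5^3=6, 2^2=0, 3^0=3, 2^4=6, 0^5=5, 0^5=5, 4^6=2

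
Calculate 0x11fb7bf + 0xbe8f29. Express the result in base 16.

0x1de46e8

Add column by column in base 16, right to left:
  f+9 = 8 carry 1
  b+2+1 = e
  7+f = 6 carry 1
  b+8+1 = 4 carry 1
  f+e+1 = e carry 1
  1+b+1 = d
  1+0 = 1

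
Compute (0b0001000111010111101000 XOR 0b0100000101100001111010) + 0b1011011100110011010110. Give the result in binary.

First 0b0001000111010111101000 XOR 0b0100000101100001111010 = 0b0101000010110110010010.
Add column by column in base 2, right to left:
  0+0 = 0
  1+1 = 0 carry 1
  0+1+1 = 0 carry 1
  0+0+1 = 1
  1+1 = 0 carry 1
  0+0+1 = 1
  0+1 = 1
  1+1 = 0 carry 1
  1+0+1 = 0 carry 1
  0+0+1 = 1
  1+1 = 0 carry 1
  1+1+1 = 1 carry 1
  0+0+1 = 1
  1+0 = 1
  0+1 = 1
  0+1 = 1
  0+1 = 1
  0+0 = 0
  1+1 = 0 carry 1
  0+1+1 = 0 carry 1
  1+0+1 = 0 carry 1
  0+1+1 = 0 carry 1
  final carry 1

0b10000011111101001101000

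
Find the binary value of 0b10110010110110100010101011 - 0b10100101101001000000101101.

0b1101001101100001111110

Subtract column by column in base 2:
  1-1 → 0
  1-0 → 1
  0-1 → 1 (borrow)
  1-1-1 → 1 (borrow)
  0-0-1 → 1 (borrow)
  1-1-1 → 1 (borrow)
  0-0-1 → 1 (borrow)
  1-0-1 → 0
  0-0 → 0
  0-0 → 0
  0-0 → 0
  1-0 → 1
  0-1 → 1 (borrow)
  1-0-1 → 0
  1-0 → 1
  0-1 → 1 (borrow)
  1-0-1 → 0
  1-1 → 0
  0-1 → 1 (borrow)
  1-0-1 → 0
  0-1 → 1 (borrow)
  0-0-1 → 1 (borrow)
  1-0-1 → 0
  1-1 → 0
  0-0 → 0
  1-1 → 0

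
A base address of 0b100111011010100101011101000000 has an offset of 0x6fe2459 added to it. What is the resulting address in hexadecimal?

0x2e687b99

0b100111011010100101011101000000 = 0x276a5740 in hexadecimal.
Add column by column in base 16, right to left:
  0+9 = 9
  4+5 = 9
  7+4 = b
  5+2 = 7
  a+e = 8 carry 1
  6+f+1 = 6 carry 1
  7+6+1 = e
  2+0 = 2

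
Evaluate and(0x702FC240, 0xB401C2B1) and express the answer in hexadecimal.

AND each hex digit independently (no carries):
  7&B=3, 0&4=0, 2&0=0, F&1=1, C&C=C, 2&2=2, 4&B=0, 0&1=0

0x3001C200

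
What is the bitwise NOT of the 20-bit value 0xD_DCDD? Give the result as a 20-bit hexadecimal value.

0x22322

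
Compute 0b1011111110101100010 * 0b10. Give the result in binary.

0b10111111101011000100

Multiply each base-2 digit by 2, carrying:
  0×2 = 0 → write 0
  1×2 = 2 → write 0 carry 1
  0×2+1 = 1 → write 1
  0×2 = 0 → write 0
  0×2 = 0 → write 0
  1×2 = 2 → write 0 carry 1
  1×2+1 = 3 → write 1 carry 1
  0×2+1 = 1 → write 1
  1×2 = 2 → write 0 carry 1
  0×2+1 = 1 → write 1
  1×2 = 2 → write 0 carry 1
  1×2+1 = 3 → write 1 carry 1
  1×2+1 = 3 → write 1 carry 1
  1×2+1 = 3 → write 1 carry 1
  1×2+1 = 3 → write 1 carry 1
  1×2+1 = 3 → write 1 carry 1
  1×2+1 = 3 → write 1 carry 1
  0×2+1 = 1 → write 1
  1×2 = 2 → write 0 carry 1
  remaining carry: 1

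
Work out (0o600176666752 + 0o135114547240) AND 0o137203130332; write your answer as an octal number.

Add column by column in base 8, right to left:
  2+0 = 2
  5+4 = 1 carry 1
  7+2+1 = 2 carry 1
  6+7+1 = 6 carry 1
  6+4+1 = 3 carry 1
  6+5+1 = 4 carry 1
  6+4+1 = 3 carry 1
  7+1+1 = 1 carry 1
  1+1+1 = 3
  0+5 = 5
  0+3 = 3
  6+1 = 7
Sum = 0o735313436212; now AND with 0o137203130332:
  7&1=1, 3&3=3, 5&7=5, 3&2=2, 1&0=0, 3&3=3, 4&1=0, 3&3=3, 6&0=0, 2&3=2, 1&3=1, 2&2=2

0o135203030212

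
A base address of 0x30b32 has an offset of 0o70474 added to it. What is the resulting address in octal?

0o676156

0x30b32 = 0o605462 in octal.
Add column by column in base 8, right to left:
  2+4 = 6
  6+7 = 5 carry 1
  4+4+1 = 1 carry 1
  5+0+1 = 6
  0+7 = 7
  6+0 = 6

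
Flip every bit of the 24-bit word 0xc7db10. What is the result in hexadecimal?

0x3824ef

Each hex digit d becomes f−d:
  c→3, 7→8, d→2, b→4, 1→e, 0→f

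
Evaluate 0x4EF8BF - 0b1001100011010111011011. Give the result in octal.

0o12141344

0x4EF8BF = 0o23574277 in octal.
0b1001100011010111011011 = 0o11432733 in octal.
Subtract column by column in base 8:
  7-3 → 4
  7-3 → 4
  2-7 → 3 (borrow)
  4-2-1 → 1
  7-3 → 4
  5-4 → 1
  3-1 → 2
  2-1 → 1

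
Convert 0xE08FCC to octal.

0o70107714

Expand each hex digit to 4 bits: E=1110 0=0000 8=1000 F=1111 C=1100 C=1100.
Group the bits in threes: 111 000 001 000 111 111 001 100 → 70107714.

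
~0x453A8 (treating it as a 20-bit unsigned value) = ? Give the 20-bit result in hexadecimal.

0xBAC57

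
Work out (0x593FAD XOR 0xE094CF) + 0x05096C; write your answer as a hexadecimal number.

0xBEB4CE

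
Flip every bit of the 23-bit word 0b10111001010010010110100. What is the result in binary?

Invert each bit: 10111001010010010110100 → 01000110101101101001011.

0b01000110101101101001011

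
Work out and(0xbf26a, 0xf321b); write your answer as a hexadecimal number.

0xb320a

AND each hex digit independently (no carries):
  b&f=b, f&3=3, 2&2=2, 6&1=0, a&b=a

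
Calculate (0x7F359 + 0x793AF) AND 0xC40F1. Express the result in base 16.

0xC0000

Add column by column in base 16, right to left:
  9+F = 8 carry 1
  5+A+1 = 0 carry 1
  3+3+1 = 7
  F+9 = 8 carry 1
  7+7+1 = F
Sum = 0xF8708; now AND with 0xC40F1:
  F&C=C, 8&4=0, 7&0=0, 0&F=0, 8&1=0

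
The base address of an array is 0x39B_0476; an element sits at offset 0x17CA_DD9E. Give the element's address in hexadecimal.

0x1B65E214

Add column by column in base 16, right to left:
  6+E = 4 carry 1
  7+9+1 = 1 carry 1
  4+D+1 = 2 carry 1
  0+D+1 = E
  B+A = 5 carry 1
  9+C+1 = 6 carry 1
  3+7+1 = B
  0+1 = 1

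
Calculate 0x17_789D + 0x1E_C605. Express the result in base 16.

0x363EA2

Add column by column in base 16, right to left:
  D+5 = 2 carry 1
  9+0+1 = A
  8+6 = E
  7+C = 3 carry 1
  7+E+1 = 6 carry 1
  1+1+1 = 3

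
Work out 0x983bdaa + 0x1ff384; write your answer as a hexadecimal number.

Add column by column in base 16, right to left:
  a+4 = e
  a+8 = 2 carry 1
  d+3+1 = 1 carry 1
  b+f+1 = b carry 1
  3+f+1 = 3 carry 1
  8+1+1 = a
  9+0 = 9

0x9a3b12e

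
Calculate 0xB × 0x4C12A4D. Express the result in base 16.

Multiply each base-16 digit by 11, carrying:
  D×11 = 143 → write F carry 8
  4×11+8 = 52 → write 4 carry 3
  A×11+3 = 113 → write 1 carry 7
  2×11+7 = 29 → write D carry 1
  1×11+1 = 12 → write C
  C×11 = 132 → write 4 carry 8
  4×11+8 = 52 → write 4 carry 3
  remaining carry: 3

0x344CD14F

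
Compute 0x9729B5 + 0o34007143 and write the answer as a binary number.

0x9729B5 = 0b100101110010100110110101 in binary.
0o34007143 = 0b11100000000111001100011 in binary.
Add column by column in base 2, right to left:
  1+1 = 0 carry 1
  0+1+1 = 0 carry 1
  1+0+1 = 0 carry 1
  0+0+1 = 1
  1+0 = 1
  1+1 = 0 carry 1
  0+1+1 = 0 carry 1
  1+0+1 = 0 carry 1
  1+0+1 = 0 carry 1
  0+1+1 = 0 carry 1
  0+1+1 = 0 carry 1
  1+1+1 = 1 carry 1
  0+0+1 = 1
  1+0 = 1
  0+0 = 0
  0+0 = 0
  1+0 = 1
  1+0 = 1
  1+0 = 1
  0+0 = 0
  1+1 = 0 carry 1
  0+1+1 = 0 carry 1
  0+1+1 = 0 carry 1
  1+0+1 = 0 carry 1
  final carry 1

0b1000001110011100000011000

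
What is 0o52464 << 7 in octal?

7 bits is not a whole number of base-8 digits; in binary: 101010100110100 << 7 = 1010101001101000000000.

0o12515000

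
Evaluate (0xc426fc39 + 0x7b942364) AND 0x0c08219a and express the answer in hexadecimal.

0xc080198

Add column by column in base 16, right to left:
  9+4 = d
  3+6 = 9
  c+3 = f
  f+2 = 1 carry 1
  6+4+1 = b
  2+9 = b
  4+b = f
  c+7 = 3 carry 1
  final carry 1
Sum = 0x13fbb1f9d; now AND with 0x0c08219a:
  1&0=0, 3&0=0, f&c=c, b&0=0, b&8=8, 1&2=0, f&1=1, 9&9=9, d&a=8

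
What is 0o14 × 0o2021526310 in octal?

0o30324014540

Multiply each base-8 digit by 12, carrying:
  0×12 = 0 → write 0
  1×12 = 12 → write 4 carry 1
  3×12+1 = 37 → write 5 carry 4
  6×12+4 = 76 → write 4 carry 9
  2×12+9 = 33 → write 1 carry 4
  5×12+4 = 64 → write 0 carry 8
  1×12+8 = 20 → write 4 carry 2
  2×12+2 = 26 → write 2 carry 3
  0×12+3 = 3 → write 3
  2×12 = 24 → write 0 carry 3
  remaining carry: 3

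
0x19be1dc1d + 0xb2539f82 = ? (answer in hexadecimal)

Add column by column in base 16, right to left:
  d+2 = f
  1+8 = 9
  c+f = b carry 1
  d+9+1 = 7 carry 1
  1+3+1 = 5
  e+5 = 3 carry 1
  b+2+1 = e
  9+b = 4 carry 1
  1+0+1 = 2

0x24e357b9f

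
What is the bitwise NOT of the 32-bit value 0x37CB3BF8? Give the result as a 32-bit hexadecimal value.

Each hex digit d becomes F−d:
  3→C, 7→8, C→3, B→4, 3→C, B→4, F→0, 8→7

0xC834C407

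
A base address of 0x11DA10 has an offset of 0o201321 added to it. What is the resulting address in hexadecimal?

0o201321 = 0x102D1 in hexadecimal.
Add column by column in base 16, right to left:
  0+1 = 1
  1+D = E
  A+2 = C
  D+0 = D
  1+1 = 2
  1+0 = 1

0x12DCE1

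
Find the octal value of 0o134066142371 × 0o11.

0o1474747566301

Multiply each base-8 digit by 9, carrying:
  1×9 = 9 → write 1 carry 1
  7×9+1 = 64 → write 0 carry 8
  3×9+8 = 35 → write 3 carry 4
  2×9+4 = 22 → write 6 carry 2
  4×9+2 = 38 → write 6 carry 4
  1×9+4 = 13 → write 5 carry 1
  6×9+1 = 55 → write 7 carry 6
  6×9+6 = 60 → write 4 carry 7
  0×9+7 = 7 → write 7
  4×9 = 36 → write 4 carry 4
  3×9+4 = 31 → write 7 carry 3
  1×9+3 = 12 → write 4 carry 1
  remaining carry: 1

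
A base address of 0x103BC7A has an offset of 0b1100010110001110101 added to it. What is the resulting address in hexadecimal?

0b1100010110001110101 = 0x62C75 in hexadecimal.
Add column by column in base 16, right to left:
  A+5 = F
  7+7 = E
  C+C = 8 carry 1
  B+2+1 = E
  3+6 = 9
  0+0 = 0
  1+0 = 1

0x109E8EF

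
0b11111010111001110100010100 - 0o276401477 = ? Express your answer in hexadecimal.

0xF199D5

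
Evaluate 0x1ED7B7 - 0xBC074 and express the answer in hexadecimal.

0x131743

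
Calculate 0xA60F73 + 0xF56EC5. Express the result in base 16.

Add column by column in base 16, right to left:
  3+5 = 8
  7+C = 3 carry 1
  F+E+1 = E carry 1
  0+6+1 = 7
  6+5 = B
  A+F = 9 carry 1
  final carry 1

0x19B7E38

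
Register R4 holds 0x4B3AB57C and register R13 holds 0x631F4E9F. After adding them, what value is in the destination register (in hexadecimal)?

Add column by column in base 16, right to left:
  C+F = B carry 1
  7+9+1 = 1 carry 1
  5+E+1 = 4 carry 1
  B+4+1 = 0 carry 1
  A+F+1 = A carry 1
  3+1+1 = 5
  B+3 = E
  4+6 = A

0xAE5A041B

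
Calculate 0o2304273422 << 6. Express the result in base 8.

0o230427342200

Shifting left by 6 bits = 2 oct digits: append 2 zeros.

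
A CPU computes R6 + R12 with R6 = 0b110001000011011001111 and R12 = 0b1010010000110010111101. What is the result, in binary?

0b10000011001001110001100

Add column by column in base 2, right to left:
  1+1 = 0 carry 1
  1+0+1 = 0 carry 1
  1+1+1 = 1 carry 1
  1+1+1 = 1 carry 1
  0+1+1 = 0 carry 1
  0+1+1 = 0 carry 1
  1+0+1 = 0 carry 1
  1+1+1 = 1 carry 1
  0+0+1 = 1
  1+0 = 1
  1+1 = 0 carry 1
  0+1+1 = 0 carry 1
  0+0+1 = 1
  0+0 = 0
  0+0 = 0
  1+0 = 1
  0+1 = 1
  0+0 = 0
  0+0 = 0
  1+1 = 0 carry 1
  1+0+1 = 0 carry 1
  0+1+1 = 0 carry 1
  final carry 1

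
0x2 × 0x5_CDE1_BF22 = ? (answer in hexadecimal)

0xB9BC37E44

Multiply each base-16 digit by 2, carrying:
  2×2 = 4 → write 4
  2×2 = 4 → write 4
  F×2 = 30 → write E carry 1
  B×2+1 = 23 → write 7 carry 1
  1×2+1 = 3 → write 3
  E×2 = 28 → write C carry 1
  D×2+1 = 27 → write B carry 1
  C×2+1 = 25 → write 9 carry 1
  5×2+1 = 11 → write B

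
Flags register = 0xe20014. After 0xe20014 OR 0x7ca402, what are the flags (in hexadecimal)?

OR each hex digit independently (no carries):
  e|7=f, 2|c=e, 0|a=a, 0|4=4, 1|0=1, 4|2=6

0xfea416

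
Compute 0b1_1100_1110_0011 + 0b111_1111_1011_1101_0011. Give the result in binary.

0b10000001100010110110

Add column by column in base 2, right to left:
  1+1 = 0 carry 1
  1+1+1 = 1 carry 1
  0+0+1 = 1
  0+0 = 0
  0+1 = 1
  1+0 = 1
  1+1 = 0 carry 1
  1+1+1 = 1 carry 1
  0+1+1 = 0 carry 1
  0+1+1 = 0 carry 1
  1+0+1 = 0 carry 1
  1+1+1 = 1 carry 1
  1+1+1 = 1 carry 1
  0+1+1 = 0 carry 1
  0+1+1 = 0 carry 1
  0+1+1 = 0 carry 1
  0+1+1 = 0 carry 1
  0+1+1 = 0 carry 1
  0+1+1 = 0 carry 1
  final carry 1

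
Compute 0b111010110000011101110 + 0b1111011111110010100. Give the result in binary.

0b1001010010000010000010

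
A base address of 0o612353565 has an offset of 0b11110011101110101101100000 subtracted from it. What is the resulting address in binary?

0o612353565 = 0b110001010011101011101110101 in binary.
Subtract column by column in base 2:
  1-0 → 1
  0-0 → 0
  1-0 → 1
  0-0 → 0
  1-0 → 1
  1-1 → 0
  1-1 → 0
  0-0 → 0
  1-1 → 0
  1-1 → 0
  1-0 → 1
  0-1 → 1 (borrow)
  1-0-1 → 0
  0-1 → 1 (borrow)
  1-1-1 → 1 (borrow)
  1-1-1 → 1 (borrow)
  1-0-1 → 0
  0-1 → 1 (borrow)
  0-1-1 → 0 (borrow)
  1-1-1 → 1 (borrow)
  0-0-1 → 1 (borrow)
  1-0-1 → 0
  0-1 → 1 (borrow)
  0-1-1 → 0 (borrow)
  0-1-1 → 0 (borrow)
  1-1-1 → 1 (borrow)
  1-0-1 → 0

0b10010110101110110000010101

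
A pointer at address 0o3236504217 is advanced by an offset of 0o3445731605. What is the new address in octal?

0o6704436024

Add column by column in base 8, right to left:
  7+5 = 4 carry 1
  1+0+1 = 2
  2+6 = 0 carry 1
  4+1+1 = 6
  0+3 = 3
  5+7 = 4 carry 1
  6+5+1 = 4 carry 1
  3+4+1 = 0 carry 1
  2+4+1 = 7
  3+3 = 6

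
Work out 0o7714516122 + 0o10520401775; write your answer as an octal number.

0o20435120117

Add column by column in base 8, right to left:
  2+5 = 7
  2+7 = 1 carry 1
  1+7+1 = 1 carry 1
  6+1+1 = 0 carry 1
  1+0+1 = 2
  5+4 = 1 carry 1
  4+0+1 = 5
  1+2 = 3
  7+5 = 4 carry 1
  7+0+1 = 0 carry 1
  0+1+1 = 2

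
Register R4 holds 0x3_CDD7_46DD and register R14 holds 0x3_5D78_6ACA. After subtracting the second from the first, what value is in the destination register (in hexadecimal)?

0x705EDC13

Subtract column by column in base 16:
  D-A → 3
  D-C → 1
  6-A → C (borrow)
  4-6-1 → D (borrow)
  7-8-1 → E (borrow)
  D-7-1 → 5
  D-D → 0
  C-5 → 7
  3-3 → 0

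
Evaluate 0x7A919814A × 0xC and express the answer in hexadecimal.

0x5BED320F78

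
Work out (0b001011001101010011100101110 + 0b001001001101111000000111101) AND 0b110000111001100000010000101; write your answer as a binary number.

0b10000011001000000000000001

Add column by column in base 2, right to left:
  0+1 = 1
  1+0 = 1
  1+1 = 0 carry 1
  1+1+1 = 1 carry 1
  0+1+1 = 0 carry 1
  1+1+1 = 1 carry 1
  0+0+1 = 1
  0+0 = 0
  1+0 = 1
  1+0 = 1
  1+0 = 1
  0+0 = 0
  0+1 = 1
  1+1 = 0 carry 1
  0+1+1 = 0 carry 1
  1+1+1 = 1 carry 1
  0+0+1 = 1
  1+1 = 0 carry 1
  1+1+1 = 1 carry 1
  0+0+1 = 1
  0+0 = 0
  1+1 = 0 carry 1
  1+0+1 = 0 carry 1
  0+0+1 = 1
  1+1 = 0 carry 1
  final carry 1
Sum = 0b10100011011001011101101011; now AND with 0b110000111001100000010000101:
  010100011011001011101101011
& 110000111001100000010000101
= 010000011001000000000000001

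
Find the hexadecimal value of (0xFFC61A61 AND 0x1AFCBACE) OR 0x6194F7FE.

0xFFC61A61 AND 0x1AFCBACE = 0x1AC41A40.
Then OR with 0x6194F7FE.

0x7BD4FFFE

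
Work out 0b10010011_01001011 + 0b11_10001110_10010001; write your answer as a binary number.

Add column by column in base 2, right to left:
  1+1 = 0 carry 1
  1+0+1 = 0 carry 1
  0+0+1 = 1
  1+0 = 1
  0+1 = 1
  0+0 = 0
  1+0 = 1
  0+1 = 1
  1+0 = 1
  1+1 = 0 carry 1
  0+1+1 = 0 carry 1
  0+1+1 = 0 carry 1
  1+0+1 = 0 carry 1
  0+0+1 = 1
  0+0 = 0
  1+1 = 0 carry 1
  0+1+1 = 0 carry 1
  0+1+1 = 0 carry 1
  final carry 1

0b1000010000111011100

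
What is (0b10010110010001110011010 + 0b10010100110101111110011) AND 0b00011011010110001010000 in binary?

Add column by column in base 2, right to left:
  0+1 = 1
  1+1 = 0 carry 1
  0+0+1 = 1
  1+0 = 1
  1+1 = 0 carry 1
  0+1+1 = 0 carry 1
  0+1+1 = 0 carry 1
  1+1+1 = 1 carry 1
  1+1+1 = 1 carry 1
  1+1+1 = 1 carry 1
  0+0+1 = 1
  0+1 = 1
  0+0 = 0
  1+1 = 0 carry 1
  0+1+1 = 0 carry 1
  0+0+1 = 1
  1+0 = 1
  1+1 = 0 carry 1
  0+0+1 = 1
  1+1 = 0 carry 1
  0+0+1 = 1
  0+0 = 0
  1+1 = 0 carry 1
  final carry 1
Sum = 0b100101011000111110001101; now AND with 0b00011011010110001010000:
  100101011000111110001101
& 000011011010110001010000
= 000001011000110000000000

0b1011000110000000000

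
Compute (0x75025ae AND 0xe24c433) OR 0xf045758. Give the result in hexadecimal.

0x75025ae AND 0xe24c433 = 0x6000422.
Then OR with 0xf045758.

0xf04577a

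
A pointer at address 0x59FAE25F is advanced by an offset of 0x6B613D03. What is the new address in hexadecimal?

Add column by column in base 16, right to left:
  F+3 = 2 carry 1
  5+0+1 = 6
  2+D = F
  E+3 = 1 carry 1
  A+1+1 = C
  F+6 = 5 carry 1
  9+B+1 = 5 carry 1
  5+6+1 = C

0xC55C1F62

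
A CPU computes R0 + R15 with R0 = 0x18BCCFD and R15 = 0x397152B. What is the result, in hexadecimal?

0x522E228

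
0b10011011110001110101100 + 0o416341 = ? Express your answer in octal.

0o24000215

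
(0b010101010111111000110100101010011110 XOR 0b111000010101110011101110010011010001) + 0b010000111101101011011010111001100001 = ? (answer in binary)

First 0b010101010111111000110100101010011110 XOR 0b111000010101110011101110010011010001 = 0b101101000010001011011010111001001111.
Add column by column in base 2, right to left:
  1+1 = 0 carry 1
  1+0+1 = 0 carry 1
  1+0+1 = 0 carry 1
  1+0+1 = 0 carry 1
  0+0+1 = 1
  0+1 = 1
  1+1 = 0 carry 1
  0+0+1 = 1
  0+0 = 0
  1+1 = 0 carry 1
  1+1+1 = 1 carry 1
  1+1+1 = 1 carry 1
  0+0+1 = 1
  1+1 = 0 carry 1
  0+0+1 = 1
  1+1 = 0 carry 1
  1+1+1 = 1 carry 1
  0+0+1 = 1
  1+1 = 0 carry 1
  1+1+1 = 1 carry 1
  0+0+1 = 1
  1+1 = 0 carry 1
  0+0+1 = 1
  0+1 = 1
  0+1 = 1
  1+0 = 1
  0+1 = 1
  0+1 = 1
  0+1 = 1
  0+1 = 1
  1+0 = 1
  0+0 = 0
  1+0 = 1
  1+0 = 1
  0+1 = 1
  1+0 = 1

0b111101111111110110110101110010110000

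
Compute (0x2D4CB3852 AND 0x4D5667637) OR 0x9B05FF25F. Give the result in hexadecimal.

0x9F45FF25F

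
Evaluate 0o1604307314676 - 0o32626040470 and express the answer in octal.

0o1551461254206

Subtract column by column in base 8:
  6-0 → 6
  7-7 → 0
  6-4 → 2
  4-0 → 4
  1-4 → 5 (borrow)
  3-0-1 → 2
  7-6 → 1
  0-2 → 6 (borrow)
  3-6-1 → 4 (borrow)
  4-2-1 → 1
  0-3 → 5 (borrow)
  6-0-1 → 5
  1-0 → 1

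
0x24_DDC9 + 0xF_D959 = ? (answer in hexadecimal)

0x34B722

Add column by column in base 16, right to left:
  9+9 = 2 carry 1
  C+5+1 = 2 carry 1
  D+9+1 = 7 carry 1
  D+D+1 = B carry 1
  4+F+1 = 4 carry 1
  2+0+1 = 3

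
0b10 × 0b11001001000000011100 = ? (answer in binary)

Multiply each base-2 digit by 2, carrying:
  0×2 = 0 → write 0
  0×2 = 0 → write 0
  1×2 = 2 → write 0 carry 1
  1×2+1 = 3 → write 1 carry 1
  1×2+1 = 3 → write 1 carry 1
  0×2+1 = 1 → write 1
  0×2 = 0 → write 0
  0×2 = 0 → write 0
  0×2 = 0 → write 0
  0×2 = 0 → write 0
  0×2 = 0 → write 0
  0×2 = 0 → write 0
  1×2 = 2 → write 0 carry 1
  0×2+1 = 1 → write 1
  0×2 = 0 → write 0
  1×2 = 2 → write 0 carry 1
  0×2+1 = 1 → write 1
  0×2 = 0 → write 0
  1×2 = 2 → write 0 carry 1
  1×2+1 = 3 → write 1 carry 1
  remaining carry: 1

0b110010010000000111000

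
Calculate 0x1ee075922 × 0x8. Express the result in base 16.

0xf703ac910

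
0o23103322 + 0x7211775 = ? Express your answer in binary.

0o23103322 = 0b10011001000011011010010 in binary.
0x7211775 = 0b111001000010001011101110101 in binary.
Add column by column in base 2, right to left:
  0+1 = 1
  1+0 = 1
  0+1 = 1
  0+0 = 0
  1+1 = 0 carry 1
  0+1+1 = 0 carry 1
  1+1+1 = 1 carry 1
  1+0+1 = 0 carry 1
  0+1+1 = 0 carry 1
  1+1+1 = 1 carry 1
  1+1+1 = 1 carry 1
  0+0+1 = 1
  0+1 = 1
  0+0 = 0
  0+0 = 0
  1+0 = 1
  0+1 = 1
  0+0 = 0
  1+0 = 1
  1+0 = 1
  0+0 = 0
  0+1 = 1
  1+0 = 1
  0+0 = 0
  0+1 = 1
  0+1 = 1
  0+1 = 1

0b111011011011001111001000111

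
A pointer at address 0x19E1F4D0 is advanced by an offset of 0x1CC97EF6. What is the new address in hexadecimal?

Add column by column in base 16, right to left:
  0+6 = 6
  D+F = C carry 1
  4+E+1 = 3 carry 1
  F+7+1 = 7 carry 1
  1+9+1 = B
  E+C = A carry 1
  9+C+1 = 6 carry 1
  1+1+1 = 3

0x36AB73C6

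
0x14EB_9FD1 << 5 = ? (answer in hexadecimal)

0x29D73FA20

5 bits is not a whole number of base-16 digits; in binary: 10100111010111001111111010001 << 5 = 1010011101011100111111101000100000.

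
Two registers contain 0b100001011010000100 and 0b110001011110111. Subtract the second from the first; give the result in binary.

0b11011001110001101

Subtract column by column in base 2:
  0-1 → 1 (borrow)
  0-1-1 → 0 (borrow)
  1-1-1 → 1 (borrow)
  0-0-1 → 1 (borrow)
  0-1-1 → 0 (borrow)
  0-1-1 → 0 (borrow)
  0-1-1 → 0 (borrow)
  1-1-1 → 1 (borrow)
  0-0-1 → 1 (borrow)
  1-1-1 → 1 (borrow)
  1-0-1 → 0
  0-0 → 0
  1-0 → 1
  0-1 → 1 (borrow)
  0-1-1 → 0 (borrow)
  0-0-1 → 1 (borrow)
  0-0-1 → 1 (borrow)
  1-0-1 → 0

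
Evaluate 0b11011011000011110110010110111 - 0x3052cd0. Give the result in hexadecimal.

0b11011011000011110110010110111 = 0x1b61ecb7 in hexadecimal.
Subtract column by column in base 16:
  7-0 → 7
  b-d → e (borrow)
  c-c-1 → f (borrow)
  e-2-1 → b
  1-5 → c (borrow)
  6-0-1 → 5
  b-3 → 8
  1-0 → 1

0x185cbfe7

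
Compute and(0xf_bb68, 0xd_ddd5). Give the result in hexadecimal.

AND each hex digit independently (no carries):
  f&d=d, b&d=9, b&d=9, 6&d=4, 8&5=0

0xd9940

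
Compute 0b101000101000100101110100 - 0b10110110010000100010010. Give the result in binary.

Subtract column by column in base 2:
  0-0 → 0
  0-1 → 1 (borrow)
  1-0-1 → 0
  0-0 → 0
  1-1 → 0
  1-0 → 1
  1-0 → 1
  0-0 → 0
  1-1 → 0
  0-0 → 0
  0-0 → 0
  1-0 → 1
  0-0 → 0
  0-1 → 1 (borrow)
  0-0-1 → 1 (borrow)
  1-0-1 → 0
  0-1 → 1 (borrow)
  1-1-1 → 1 (borrow)
  0-0-1 → 1 (borrow)
  0-1-1 → 0 (borrow)
  0-1-1 → 0 (borrow)
  1-0-1 → 0
  0-1 → 1 (borrow)
  1-0-1 → 0

0b10001110110100001100010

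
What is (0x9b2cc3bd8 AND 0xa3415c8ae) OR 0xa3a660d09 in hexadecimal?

0x9b2cc3bd8 AND 0xa3415c8ae = 0x830040888.
Then OR with 0xa3a660d09.

0xa3a660d89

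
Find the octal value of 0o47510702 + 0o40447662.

0o110160564

Add column by column in base 8, right to left:
  2+2 = 4
  0+6 = 6
  7+6 = 5 carry 1
  0+7+1 = 0 carry 1
  1+4+1 = 6
  5+4 = 1 carry 1
  7+0+1 = 0 carry 1
  4+4+1 = 1 carry 1
  final carry 1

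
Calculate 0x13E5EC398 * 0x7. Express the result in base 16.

0x8B4975928

Multiply each base-16 digit by 7, carrying:
  8×7 = 56 → write 8 carry 3
  9×7+3 = 66 → write 2 carry 4
  3×7+4 = 25 → write 9 carry 1
  C×7+1 = 85 → write 5 carry 5
  E×7+5 = 103 → write 7 carry 6
  5×7+6 = 41 → write 9 carry 2
  E×7+2 = 100 → write 4 carry 6
  3×7+6 = 27 → write B carry 1
  1×7+1 = 8 → write 8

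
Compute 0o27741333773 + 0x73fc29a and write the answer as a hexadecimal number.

0xc6c57a95

0o27741333773 = 0xbf85b7fb in hexadecimal.
Add column by column in base 16, right to left:
  b+a = 5 carry 1
  f+9+1 = 9 carry 1
  7+2+1 = a
  b+c = 7 carry 1
  5+f+1 = 5 carry 1
  8+3+1 = c
  f+7 = 6 carry 1
  b+0+1 = c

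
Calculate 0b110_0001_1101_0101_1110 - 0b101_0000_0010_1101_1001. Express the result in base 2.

0b10001101010000101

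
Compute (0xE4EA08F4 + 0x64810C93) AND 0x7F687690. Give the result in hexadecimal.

0x49681480

Add column by column in base 16, right to left:
  4+3 = 7
  F+9 = 8 carry 1
  8+C+1 = 5 carry 1
  0+0+1 = 1
  A+1 = B
  E+8 = 6 carry 1
  4+4+1 = 9
  E+6 = 4 carry 1
  final carry 1
Sum = 0x1496B1587; now AND with 0x7F687690:
  1&0=0, 4&7=4, 9&F=9, 6&6=6, B&8=8, 1&7=1, 5&6=4, 8&9=8, 7&0=0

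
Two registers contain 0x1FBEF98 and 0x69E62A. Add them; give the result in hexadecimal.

0x265D5C2

Add column by column in base 16, right to left:
  8+A = 2 carry 1
  9+2+1 = C
  F+6 = 5 carry 1
  E+E+1 = D carry 1
  B+9+1 = 5 carry 1
  F+6+1 = 6 carry 1
  1+0+1 = 2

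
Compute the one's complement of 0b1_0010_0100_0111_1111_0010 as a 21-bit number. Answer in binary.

0b011011011100000001101

Invert each bit: 100100100011111110010 → 011011011100000001101.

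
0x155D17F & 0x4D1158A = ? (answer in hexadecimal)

0x051110A

AND each hex digit independently (no carries):
  1&4=0, 5&D=5, 5&1=1, D&1=1, 1&5=1, 7&8=0, F&A=A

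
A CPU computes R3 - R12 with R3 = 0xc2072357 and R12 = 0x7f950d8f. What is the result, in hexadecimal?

0x427215c8

Subtract column by column in base 16:
  7-f → 8 (borrow)
  5-8-1 → c (borrow)
  3-d-1 → 5 (borrow)
  2-0-1 → 1
  7-5 → 2
  0-9 → 7 (borrow)
  2-f-1 → 2 (borrow)
  c-7-1 → 4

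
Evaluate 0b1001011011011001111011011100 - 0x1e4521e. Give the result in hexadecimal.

0b1001011011011001111011011100 = 0x96d9edc in hexadecimal.
Subtract column by column in base 16:
  c-e → e (borrow)
  d-1-1 → b
  e-2 → c
  9-5 → 4
  d-4 → 9
  6-e → 8 (borrow)
  9-1-1 → 7

0x7894cbe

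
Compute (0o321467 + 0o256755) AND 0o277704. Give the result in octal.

Add column by column in base 8, right to left:
  7+5 = 4 carry 1
  6+5+1 = 4 carry 1
  4+7+1 = 4 carry 1
  1+6+1 = 0 carry 1
  2+5+1 = 0 carry 1
  3+2+1 = 6
Sum = 0o600444; now AND with 0o277704:
  6&2=2, 0&7=0, 0&7=0, 4&7=4, 4&0=0, 4&4=4

0o200404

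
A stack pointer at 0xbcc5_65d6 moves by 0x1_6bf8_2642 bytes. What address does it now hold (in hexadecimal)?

Add column by column in base 16, right to left:
  6+2 = 8
  d+4 = 1 carry 1
  5+6+1 = c
  6+2 = 8
  5+8 = d
  c+f = b carry 1
  c+b+1 = 8 carry 1
  b+6+1 = 2 carry 1
  0+1+1 = 2

0x228bd8c18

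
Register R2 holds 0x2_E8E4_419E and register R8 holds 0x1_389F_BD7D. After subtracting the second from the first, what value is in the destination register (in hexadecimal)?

Subtract column by column in base 16:
  E-D → 1
  9-7 → 2
  1-D → 4 (borrow)
  4-B-1 → 8 (borrow)
  4-F-1 → 4 (borrow)
  E-9-1 → 4
  8-8 → 0
  E-3 → B
  2-1 → 1

0x1B0448421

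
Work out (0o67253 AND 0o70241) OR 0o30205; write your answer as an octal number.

0o67253 AND 0o70241 = 0o60241.
Then OR with 0o30205.

0o70245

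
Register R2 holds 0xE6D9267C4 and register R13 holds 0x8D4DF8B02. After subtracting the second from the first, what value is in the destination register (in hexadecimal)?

Subtract column by column in base 16:
  4-2 → 2
  C-0 → C
  7-B → C (borrow)
  6-8-1 → D (borrow)
  2-F-1 → 2 (borrow)
  9-D-1 → B (borrow)
  D-4-1 → 8
  6-D → 9 (borrow)
  E-8-1 → 5

0x598B2DCC2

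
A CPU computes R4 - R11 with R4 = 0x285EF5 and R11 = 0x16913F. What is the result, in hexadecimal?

0x11CDB6

Subtract column by column in base 16:
  5-F → 6 (borrow)
  F-3-1 → B
  E-1 → D
  5-9 → C (borrow)
  8-6-1 → 1
  2-1 → 1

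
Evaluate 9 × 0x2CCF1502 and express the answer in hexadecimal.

Multiply each base-16 digit by 9, carrying:
  2×9 = 18 → write 2 carry 1
  0×9+1 = 1 → write 1
  5×9 = 45 → write D carry 2
  1×9+2 = 11 → write B
  F×9 = 135 → write 7 carry 8
  C×9+8 = 116 → write 4 carry 7
  C×9+7 = 115 → write 3 carry 7
  2×9+7 = 25 → write 9 carry 1
  remaining carry: 1

0x19347BD12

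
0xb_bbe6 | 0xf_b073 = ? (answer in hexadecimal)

0xfbbf7

OR each hex digit independently (no carries):
  b|f=f, b|b=b, b|0=b, e|7=f, 6|3=7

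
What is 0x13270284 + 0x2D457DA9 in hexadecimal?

0x406C802D

Add column by column in base 16, right to left:
  4+9 = D
  8+A = 2 carry 1
  2+D+1 = 0 carry 1
  0+7+1 = 8
  7+5 = C
  2+4 = 6
  3+D = 0 carry 1
  1+2+1 = 4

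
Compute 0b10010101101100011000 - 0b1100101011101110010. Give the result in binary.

0b110000001110100110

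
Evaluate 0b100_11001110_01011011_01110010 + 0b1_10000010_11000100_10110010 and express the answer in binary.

0b110010100010010000000100100

Add column by column in base 2, right to left:
  0+0 = 0
  1+1 = 0 carry 1
  0+0+1 = 1
  0+0 = 0
  1+1 = 0 carry 1
  1+1+1 = 1 carry 1
  1+0+1 = 0 carry 1
  0+1+1 = 0 carry 1
  1+0+1 = 0 carry 1
  1+0+1 = 0 carry 1
  0+1+1 = 0 carry 1
  1+0+1 = 0 carry 1
  1+0+1 = 0 carry 1
  0+0+1 = 1
  1+1 = 0 carry 1
  0+1+1 = 0 carry 1
  0+0+1 = 1
  1+1 = 0 carry 1
  1+0+1 = 0 carry 1
  1+0+1 = 0 carry 1
  0+0+1 = 1
  0+0 = 0
  1+0 = 1
  1+1 = 0 carry 1
  0+1+1 = 0 carry 1
  0+0+1 = 1
  1+0 = 1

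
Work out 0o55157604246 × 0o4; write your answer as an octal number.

Multiply each base-8 digit by 4, carrying:
  6×4 = 24 → write 0 carry 3
  4×4+3 = 19 → write 3 carry 2
  2×4+2 = 10 → write 2 carry 1
  4×4+1 = 17 → write 1 carry 2
  0×4+2 = 2 → write 2
  6×4 = 24 → write 0 carry 3
  7×4+3 = 31 → write 7 carry 3
  5×4+3 = 23 → write 7 carry 2
  1×4+2 = 6 → write 6
  5×4 = 20 → write 4 carry 2
  5×4+2 = 22 → write 6 carry 2
  remaining carry: 2

0o264677021230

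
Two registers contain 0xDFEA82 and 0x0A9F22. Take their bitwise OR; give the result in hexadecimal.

0xDFFFA2

OR each hex digit independently (no carries):
  D|0=D, F|A=F, E|9=F, A|F=F, 8|2=A, 2|2=2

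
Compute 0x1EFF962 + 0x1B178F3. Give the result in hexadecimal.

Add column by column in base 16, right to left:
  2+3 = 5
  6+F = 5 carry 1
  9+8+1 = 2 carry 1
  F+7+1 = 7 carry 1
  F+1+1 = 1 carry 1
  E+B+1 = A carry 1
  1+1+1 = 3

0x3A17255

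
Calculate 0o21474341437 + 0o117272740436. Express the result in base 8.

Add column by column in base 8, right to left:
  7+6 = 5 carry 1
  3+3+1 = 7
  4+4 = 0 carry 1
  1+0+1 = 2
  4+4 = 0 carry 1
  3+7+1 = 3 carry 1
  4+2+1 = 7
  7+7 = 6 carry 1
  4+2+1 = 7
  1+7 = 0 carry 1
  2+1+1 = 4
  0+1 = 1

0o140767302075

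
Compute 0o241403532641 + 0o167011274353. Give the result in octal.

0o430415027214

Add column by column in base 8, right to left:
  1+3 = 4
  4+5 = 1 carry 1
  6+3+1 = 2 carry 1
  2+4+1 = 7
  3+7 = 2 carry 1
  5+2+1 = 0 carry 1
  3+1+1 = 5
  0+1 = 1
  4+0 = 4
  1+7 = 0 carry 1
  4+6+1 = 3 carry 1
  2+1+1 = 4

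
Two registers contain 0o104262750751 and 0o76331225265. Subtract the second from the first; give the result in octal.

Subtract column by column in base 8:
  1-5 → 4 (borrow)
  5-6-1 → 6 (borrow)
  7-2-1 → 4
  0-5 → 3 (borrow)
  5-2-1 → 2
  7-2 → 5
  2-1 → 1
  6-3 → 3
  2-3 → 7 (borrow)
  4-6-1 → 5 (borrow)
  0-7-1 → 0 (borrow)
  1-0-1 → 0

0o5731523464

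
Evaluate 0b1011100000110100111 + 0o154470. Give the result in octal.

0b1011100000110100111 = 0o1340647 in octal.
Add column by column in base 8, right to left:
  7+0 = 7
  4+7 = 3 carry 1
  6+4+1 = 3 carry 1
  0+4+1 = 5
  4+5 = 1 carry 1
  3+1+1 = 5
  1+0 = 1

0o1515337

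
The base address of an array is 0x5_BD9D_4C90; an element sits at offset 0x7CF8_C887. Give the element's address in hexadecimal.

0x63A961517

Add column by column in base 16, right to left:
  0+7 = 7
  9+8 = 1 carry 1
  C+8+1 = 5 carry 1
  4+C+1 = 1 carry 1
  D+8+1 = 6 carry 1
  9+F+1 = 9 carry 1
  D+C+1 = A carry 1
  B+7+1 = 3 carry 1
  5+0+1 = 6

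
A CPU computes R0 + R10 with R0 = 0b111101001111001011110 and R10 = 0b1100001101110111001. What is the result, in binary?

0b1001001011101000010111

Add column by column in base 2, right to left:
  0+1 = 1
  1+0 = 1
  1+0 = 1
  1+1 = 0 carry 1
  1+1+1 = 1 carry 1
  0+1+1 = 0 carry 1
  1+0+1 = 0 carry 1
  0+1+1 = 0 carry 1
  0+1+1 = 0 carry 1
  1+1+1 = 1 carry 1
  1+0+1 = 0 carry 1
  1+1+1 = 1 carry 1
  1+1+1 = 1 carry 1
  0+0+1 = 1
  0+0 = 0
  1+0 = 1
  0+0 = 0
  1+1 = 0 carry 1
  1+1+1 = 1 carry 1
  1+0+1 = 0 carry 1
  1+0+1 = 0 carry 1
  final carry 1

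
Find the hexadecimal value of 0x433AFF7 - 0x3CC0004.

0x67AFF3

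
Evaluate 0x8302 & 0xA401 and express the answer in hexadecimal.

0x8000

AND each hex digit independently (no carries):
  8&A=8, 3&4=0, 0&0=0, 2&1=0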